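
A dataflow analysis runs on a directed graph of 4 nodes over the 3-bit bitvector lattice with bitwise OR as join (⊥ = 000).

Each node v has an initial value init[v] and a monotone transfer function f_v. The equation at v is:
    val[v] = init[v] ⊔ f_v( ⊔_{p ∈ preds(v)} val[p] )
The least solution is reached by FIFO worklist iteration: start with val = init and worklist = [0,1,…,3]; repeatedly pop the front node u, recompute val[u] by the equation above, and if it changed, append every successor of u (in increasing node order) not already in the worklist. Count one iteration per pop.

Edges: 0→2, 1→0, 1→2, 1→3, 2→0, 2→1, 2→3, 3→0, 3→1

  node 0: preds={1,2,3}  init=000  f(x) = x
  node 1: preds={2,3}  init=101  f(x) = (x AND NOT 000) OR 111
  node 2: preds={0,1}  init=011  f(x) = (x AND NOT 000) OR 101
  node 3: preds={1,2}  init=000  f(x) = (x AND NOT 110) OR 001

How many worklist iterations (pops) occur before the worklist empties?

Iteration log — 6 steps:
  step 1. node 0  ⊔preds=111  new=111  old=000  +wl: 
  step 2. node 1  ⊔preds=011  new=111  old=101  +wl: 0
  step 3. node 2  ⊔preds=111  new=111  old=011  +wl: 1
  step 4. node 3  ⊔preds=111  new=001  old=000  +wl: 
  step 5. node 0  ⊔preds=111  new=111  stable
  step 6. node 1  ⊔preds=111  new=111  stable

Least fixpoint reached:
  node 0: 111
  node 1: 111
  node 2: 111
  node 3: 001

6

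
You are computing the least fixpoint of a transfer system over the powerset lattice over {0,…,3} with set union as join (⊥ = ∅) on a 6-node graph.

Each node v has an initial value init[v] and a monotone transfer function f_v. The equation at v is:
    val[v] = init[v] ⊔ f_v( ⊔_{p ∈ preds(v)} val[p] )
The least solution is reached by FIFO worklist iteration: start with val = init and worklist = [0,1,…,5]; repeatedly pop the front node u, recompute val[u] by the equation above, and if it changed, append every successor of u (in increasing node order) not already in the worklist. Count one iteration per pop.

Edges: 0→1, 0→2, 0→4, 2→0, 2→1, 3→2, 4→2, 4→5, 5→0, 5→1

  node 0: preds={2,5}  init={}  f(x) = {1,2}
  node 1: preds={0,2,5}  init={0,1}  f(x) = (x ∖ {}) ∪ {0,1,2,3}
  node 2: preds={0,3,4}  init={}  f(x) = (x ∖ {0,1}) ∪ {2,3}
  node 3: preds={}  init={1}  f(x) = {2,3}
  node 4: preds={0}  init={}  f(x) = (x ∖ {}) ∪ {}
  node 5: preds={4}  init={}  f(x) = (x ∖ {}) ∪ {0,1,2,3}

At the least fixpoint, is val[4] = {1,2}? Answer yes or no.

yes

Worklist (9 pops):
  #1 pop 0: in={} → {1,2} (was {}); enqueue []
  #2 pop 1: in={1,2} → {0,1,2,3} (was {0,1}); enqueue []
  #3 pop 2: in={1,2} → {2,3} (was {}); enqueue [0,1]
  #4 pop 3: in={} → {1,2,3} (was {1}); enqueue [2]
  #5 pop 4: in={1,2} → {1,2} (was {}); enqueue []
  #6 pop 5: in={1,2} → {0,1,2,3} (was {}); enqueue []
  #7 pop 0: in={0,1,2,3} → {1,2} (no change)
  #8 pop 1: in={0,1,2,3} → {0,1,2,3} (no change)
  #9 pop 2: in={1,2,3} → {2,3} (no change)

Fixpoint:
  val[0] = {1,2}
  val[1] = {0,1,2,3}
  val[2] = {2,3}
  val[3] = {1,2,3}
  val[4] = {1,2}
  val[5] = {0,1,2,3}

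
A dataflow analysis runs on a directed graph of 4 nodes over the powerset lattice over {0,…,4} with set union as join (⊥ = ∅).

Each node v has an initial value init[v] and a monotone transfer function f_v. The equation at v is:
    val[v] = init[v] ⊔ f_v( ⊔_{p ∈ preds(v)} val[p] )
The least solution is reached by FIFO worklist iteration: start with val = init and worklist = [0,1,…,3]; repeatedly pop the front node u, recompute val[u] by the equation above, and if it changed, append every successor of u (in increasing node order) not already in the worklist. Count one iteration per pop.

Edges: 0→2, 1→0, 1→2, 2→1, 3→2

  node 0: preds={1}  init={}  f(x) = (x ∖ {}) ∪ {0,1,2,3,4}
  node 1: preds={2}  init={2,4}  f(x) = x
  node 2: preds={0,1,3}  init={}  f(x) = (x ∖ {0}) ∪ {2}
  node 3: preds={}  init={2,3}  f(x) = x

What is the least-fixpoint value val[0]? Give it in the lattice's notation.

Trace (7 dequeues):
  [1] u=0 | in {2,4} | out {0,1,2,3,4} | prev {} | push {}
  [2] u=1 | in {} | out {2,4} | ==
  [3] u=2 | in {0,1,2,3,4} | out {1,2,3,4} | prev {} | push {1}
  [4] u=3 | in {} | out {2,3} | ==
  [5] u=1 | in {1,2,3,4} | out {1,2,3,4} | prev {2,4} | push {0,2}
  [6] u=0 | in {1,2,3,4} | out {0,1,2,3,4} | ==
  [7] u=2 | in {0,1,2,3,4} | out {1,2,3,4} | ==

Converged values:
  [0] {0,1,2,3,4}
  [1] {1,2,3,4}
  [2] {1,2,3,4}
  [3] {2,3}

{0,1,2,3,4}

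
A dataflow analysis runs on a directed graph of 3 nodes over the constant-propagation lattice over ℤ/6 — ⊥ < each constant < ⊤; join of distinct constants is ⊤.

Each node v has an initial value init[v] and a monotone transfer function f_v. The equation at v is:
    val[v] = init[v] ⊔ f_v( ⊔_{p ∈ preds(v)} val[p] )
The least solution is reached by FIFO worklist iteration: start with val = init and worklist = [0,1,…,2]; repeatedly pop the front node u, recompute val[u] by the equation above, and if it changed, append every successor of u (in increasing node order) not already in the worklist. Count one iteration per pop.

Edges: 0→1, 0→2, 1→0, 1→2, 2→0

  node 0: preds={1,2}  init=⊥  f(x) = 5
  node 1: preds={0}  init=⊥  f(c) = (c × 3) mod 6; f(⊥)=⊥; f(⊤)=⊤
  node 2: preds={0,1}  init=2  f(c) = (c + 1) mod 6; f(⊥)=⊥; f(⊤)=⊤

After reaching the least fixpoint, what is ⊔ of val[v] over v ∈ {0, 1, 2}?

⊤

Worklist (4 pops):
  #1 pop 0: in=2 → 5 (was ⊥); enqueue []
  #2 pop 1: in=5 → 3 (was ⊥); enqueue [0]
  #3 pop 2: in=⊤ → ⊤ (was 2); enqueue []
  #4 pop 0: in=⊤ → 5 (no change)

Fixpoint:
  val[0] = 5
  val[1] = 3
  val[2] = ⊤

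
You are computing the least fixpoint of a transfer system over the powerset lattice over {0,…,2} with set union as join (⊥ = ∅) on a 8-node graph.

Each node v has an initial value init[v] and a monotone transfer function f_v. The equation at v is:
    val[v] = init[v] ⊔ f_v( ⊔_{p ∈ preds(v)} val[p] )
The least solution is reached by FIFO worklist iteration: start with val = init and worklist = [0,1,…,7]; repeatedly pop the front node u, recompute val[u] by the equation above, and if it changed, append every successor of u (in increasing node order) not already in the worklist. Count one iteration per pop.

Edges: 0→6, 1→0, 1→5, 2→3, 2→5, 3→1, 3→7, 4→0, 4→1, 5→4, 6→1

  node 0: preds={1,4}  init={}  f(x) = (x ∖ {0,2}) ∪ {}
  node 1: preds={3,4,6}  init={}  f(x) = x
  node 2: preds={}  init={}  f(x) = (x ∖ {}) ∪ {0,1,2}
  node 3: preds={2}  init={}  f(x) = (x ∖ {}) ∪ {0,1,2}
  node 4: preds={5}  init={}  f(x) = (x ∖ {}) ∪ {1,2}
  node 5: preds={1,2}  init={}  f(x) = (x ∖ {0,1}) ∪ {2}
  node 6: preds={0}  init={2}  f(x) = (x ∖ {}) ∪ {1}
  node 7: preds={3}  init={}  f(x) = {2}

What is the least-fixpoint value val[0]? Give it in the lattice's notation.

{1}

Trace (14 dequeues):
  [1] u=0 | in {} | out {} | ==
  [2] u=1 | in {2} | out {2} | prev {} | push {0}
  [3] u=2 | in {} | out {0,1,2} | prev {} | push {}
  [4] u=3 | in {0,1,2} | out {0,1,2} | prev {} | push {1}
  [5] u=4 | in {} | out {1,2} | prev {} | push {}
  [6] u=5 | in {0,1,2} | out {2} | prev {} | push {4}
  [7] u=6 | in {} | out {1,2} | prev {2} | push {}
  [8] u=7 | in {0,1,2} | out {2} | prev {} | push {}
  [9] u=0 | in {1,2} | out {1} | prev {} | push {6}
  [10] u=1 | in {0,1,2} | out {0,1,2} | prev {2} | push {0,5}
  [11] u=4 | in {2} | out {1,2} | ==
  [12] u=6 | in {1} | out {1,2} | ==
  [13] u=0 | in {0,1,2} | out {1} | ==
  [14] u=5 | in {0,1,2} | out {2} | ==

Converged values:
  [0] {1}
  [1] {0,1,2}
  [2] {0,1,2}
  [3] {0,1,2}
  [4] {1,2}
  [5] {2}
  [6] {1,2}
  [7] {2}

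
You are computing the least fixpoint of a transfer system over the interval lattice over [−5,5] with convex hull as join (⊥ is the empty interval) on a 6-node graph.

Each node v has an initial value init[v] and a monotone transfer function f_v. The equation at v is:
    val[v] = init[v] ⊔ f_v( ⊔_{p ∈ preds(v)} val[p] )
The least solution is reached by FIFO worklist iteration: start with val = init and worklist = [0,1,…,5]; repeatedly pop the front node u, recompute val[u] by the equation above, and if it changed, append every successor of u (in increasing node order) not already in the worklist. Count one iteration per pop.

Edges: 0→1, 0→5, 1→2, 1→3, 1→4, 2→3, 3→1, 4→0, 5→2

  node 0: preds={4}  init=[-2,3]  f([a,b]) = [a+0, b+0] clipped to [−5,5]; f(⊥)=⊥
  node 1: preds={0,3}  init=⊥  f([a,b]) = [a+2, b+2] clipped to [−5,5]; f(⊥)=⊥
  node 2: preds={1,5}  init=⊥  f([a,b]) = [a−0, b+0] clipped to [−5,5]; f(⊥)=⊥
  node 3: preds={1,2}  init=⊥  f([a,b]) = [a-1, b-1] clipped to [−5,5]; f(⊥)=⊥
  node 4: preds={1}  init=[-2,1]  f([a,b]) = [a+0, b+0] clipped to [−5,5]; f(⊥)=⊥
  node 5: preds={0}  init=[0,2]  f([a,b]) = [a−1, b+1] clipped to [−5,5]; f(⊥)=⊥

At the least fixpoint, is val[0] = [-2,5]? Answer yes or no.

Iteration log — 17 steps:
  step 1. node 0  ⊔preds=[-2,1]  new=[-2,3]  stable
  step 2. node 1  ⊔preds=[-2,3]  new=[0,5]  old=⊥  +wl: 
  step 3. node 2  ⊔preds=[0,5]  new=[0,5]  old=⊥  +wl: 
  step 4. node 3  ⊔preds=[0,5]  new=[-1,4]  old=⊥  +wl: 1
  step 5. node 4  ⊔preds=[0,5]  new=[-2,5]  old=[-2,1]  +wl: 0
  step 6. node 5  ⊔preds=[-2,3]  new=[-3,4]  old=[0,2]  +wl: 2
  step 7. node 1  ⊔preds=[-2,4]  new=[0,5]  stable
  step 8. node 0  ⊔preds=[-2,5]  new=[-2,5]  old=[-2,3]  +wl: 1,5
  step 9. node 2  ⊔preds=[-3,5]  new=[-3,5]  old=[0,5]  +wl: 3
  step 10. node 1  ⊔preds=[-2,5]  new=[0,5]  stable
  step 11. node 5  ⊔preds=[-2,5]  new=[-3,5]  old=[-3,4]  +wl: 2
  step 12. node 3  ⊔preds=[-3,5]  new=[-4,4]  old=[-1,4]  +wl: 1
  step 13. node 2  ⊔preds=[-3,5]  new=[-3,5]  stable
  step 14. node 1  ⊔preds=[-4,5]  new=[-2,5]  old=[0,5]  +wl: 2,3,4
  step 15. node 2  ⊔preds=[-3,5]  new=[-3,5]  stable
  step 16. node 3  ⊔preds=[-3,5]  new=[-4,4]  stable
  step 17. node 4  ⊔preds=[-2,5]  new=[-2,5]  stable

Least fixpoint reached:
  node 0: [-2,5]
  node 1: [-2,5]
  node 2: [-3,5]
  node 3: [-4,4]
  node 4: [-2,5]
  node 5: [-3,5]

yes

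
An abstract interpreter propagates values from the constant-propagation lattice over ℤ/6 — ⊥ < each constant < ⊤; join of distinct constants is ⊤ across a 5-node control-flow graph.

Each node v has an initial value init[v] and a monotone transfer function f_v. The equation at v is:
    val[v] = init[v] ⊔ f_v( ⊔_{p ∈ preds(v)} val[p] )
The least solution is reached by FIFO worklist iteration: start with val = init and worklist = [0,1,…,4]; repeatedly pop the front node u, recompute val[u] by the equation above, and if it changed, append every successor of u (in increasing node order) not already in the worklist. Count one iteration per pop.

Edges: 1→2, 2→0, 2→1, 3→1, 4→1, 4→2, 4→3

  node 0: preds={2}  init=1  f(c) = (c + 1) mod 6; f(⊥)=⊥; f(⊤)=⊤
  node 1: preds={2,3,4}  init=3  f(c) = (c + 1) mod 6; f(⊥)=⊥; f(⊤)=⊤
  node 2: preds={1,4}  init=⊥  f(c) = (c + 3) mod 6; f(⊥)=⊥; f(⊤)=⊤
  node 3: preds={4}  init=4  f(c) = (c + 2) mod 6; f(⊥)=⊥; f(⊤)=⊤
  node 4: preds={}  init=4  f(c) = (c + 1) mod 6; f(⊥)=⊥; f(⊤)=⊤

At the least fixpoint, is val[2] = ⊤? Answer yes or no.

yes

Worklist (7 pops):
  #1 pop 0: in=⊥ → 1 (no change)
  #2 pop 1: in=4 → ⊤ (was 3); enqueue []
  #3 pop 2: in=⊤ → ⊤ (was ⊥); enqueue [0,1]
  #4 pop 3: in=4 → ⊤ (was 4); enqueue []
  #5 pop 4: in=⊥ → 4 (no change)
  #6 pop 0: in=⊤ → ⊤ (was 1); enqueue []
  #7 pop 1: in=⊤ → ⊤ (no change)

Fixpoint:
  val[0] = ⊤
  val[1] = ⊤
  val[2] = ⊤
  val[3] = ⊤
  val[4] = 4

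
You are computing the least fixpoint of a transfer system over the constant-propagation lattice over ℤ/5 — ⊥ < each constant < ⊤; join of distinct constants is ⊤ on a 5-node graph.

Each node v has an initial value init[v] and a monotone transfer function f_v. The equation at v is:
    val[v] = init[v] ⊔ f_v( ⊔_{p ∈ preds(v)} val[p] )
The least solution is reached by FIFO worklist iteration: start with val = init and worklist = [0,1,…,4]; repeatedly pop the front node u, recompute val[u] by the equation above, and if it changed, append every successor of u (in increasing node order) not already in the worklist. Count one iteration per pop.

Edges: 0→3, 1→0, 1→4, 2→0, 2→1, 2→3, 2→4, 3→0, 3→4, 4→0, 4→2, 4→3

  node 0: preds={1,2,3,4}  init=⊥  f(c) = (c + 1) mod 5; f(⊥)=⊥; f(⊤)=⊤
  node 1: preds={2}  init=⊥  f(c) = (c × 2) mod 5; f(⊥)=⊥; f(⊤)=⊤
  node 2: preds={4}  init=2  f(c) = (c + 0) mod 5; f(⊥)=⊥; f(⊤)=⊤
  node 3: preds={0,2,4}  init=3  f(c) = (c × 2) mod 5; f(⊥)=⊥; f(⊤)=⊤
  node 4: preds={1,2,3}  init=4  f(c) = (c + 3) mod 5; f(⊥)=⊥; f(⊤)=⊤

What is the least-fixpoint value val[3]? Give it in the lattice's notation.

Iteration log — 11 steps:
  step 1. node 0  ⊔preds=⊤  new=⊤  old=⊥  +wl: 
  step 2. node 1  ⊔preds=2  new=4  old=⊥  +wl: 0
  step 3. node 2  ⊔preds=4  new=⊤  old=2  +wl: 1
  step 4. node 3  ⊔preds=⊤  new=⊤  old=3  +wl: 
  step 5. node 4  ⊔preds=⊤  new=⊤  old=4  +wl: 2,3
  step 6. node 0  ⊔preds=⊤  new=⊤  stable
  step 7. node 1  ⊔preds=⊤  new=⊤  old=4  +wl: 0,4
  step 8. node 2  ⊔preds=⊤  new=⊤  stable
  step 9. node 3  ⊔preds=⊤  new=⊤  stable
  step 10. node 0  ⊔preds=⊤  new=⊤  stable
  step 11. node 4  ⊔preds=⊤  new=⊤  stable

Least fixpoint reached:
  node 0: ⊤
  node 1: ⊤
  node 2: ⊤
  node 3: ⊤
  node 4: ⊤

⊤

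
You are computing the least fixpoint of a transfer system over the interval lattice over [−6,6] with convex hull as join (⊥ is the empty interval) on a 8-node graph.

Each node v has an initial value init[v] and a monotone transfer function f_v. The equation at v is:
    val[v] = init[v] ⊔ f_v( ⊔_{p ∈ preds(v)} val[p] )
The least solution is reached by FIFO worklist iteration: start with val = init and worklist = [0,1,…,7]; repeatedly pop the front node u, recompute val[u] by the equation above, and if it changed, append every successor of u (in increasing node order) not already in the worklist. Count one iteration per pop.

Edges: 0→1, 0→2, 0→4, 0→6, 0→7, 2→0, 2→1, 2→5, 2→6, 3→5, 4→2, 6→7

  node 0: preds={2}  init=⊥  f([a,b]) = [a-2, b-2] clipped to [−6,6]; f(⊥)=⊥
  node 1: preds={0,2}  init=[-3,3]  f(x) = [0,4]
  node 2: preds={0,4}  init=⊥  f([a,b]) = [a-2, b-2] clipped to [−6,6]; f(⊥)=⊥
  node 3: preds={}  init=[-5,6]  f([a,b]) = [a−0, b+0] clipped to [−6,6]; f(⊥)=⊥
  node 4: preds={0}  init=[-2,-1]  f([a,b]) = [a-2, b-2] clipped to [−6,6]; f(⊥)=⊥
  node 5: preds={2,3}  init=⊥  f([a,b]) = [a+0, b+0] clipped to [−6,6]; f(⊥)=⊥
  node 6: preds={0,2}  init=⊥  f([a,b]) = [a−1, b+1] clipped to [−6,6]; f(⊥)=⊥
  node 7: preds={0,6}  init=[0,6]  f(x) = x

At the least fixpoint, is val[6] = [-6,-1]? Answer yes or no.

Iteration log — 18 steps:
  step 1. node 0  ⊔preds=⊥  new=⊥  stable
  step 2. node 1  ⊔preds=⊥  new=[-3,4]  old=[-3,3]  +wl: 
  step 3. node 2  ⊔preds=[-2,-1]  new=[-4,-3]  old=⊥  +wl: 0,1
  step 4. node 3  ⊔preds=⊥  new=[-5,6]  stable
  step 5. node 4  ⊔preds=⊥  new=[-2,-1]  stable
  step 6. node 5  ⊔preds=[-5,6]  new=[-5,6]  old=⊥  +wl: 
  step 7. node 6  ⊔preds=[-4,-3]  new=[-5,-2]  old=⊥  +wl: 
  step 8. node 7  ⊔preds=[-5,-2]  new=[-5,6]  old=[0,6]  +wl: 
  step 9. node 0  ⊔preds=[-4,-3]  new=[-6,-5]  old=⊥  +wl: 2,4,6,7
  step 10. node 1  ⊔preds=[-6,-3]  new=[-3,4]  stable
  step 11. node 2  ⊔preds=[-6,-1]  new=[-6,-3]  old=[-4,-3]  +wl: 0,1,5
  step 12. node 4  ⊔preds=[-6,-5]  new=[-6,-1]  old=[-2,-1]  +wl: 2
  step 13. node 6  ⊔preds=[-6,-3]  new=[-6,-2]  old=[-5,-2]  +wl: 
  step 14. node 7  ⊔preds=[-6,-2]  new=[-6,6]  old=[-5,6]  +wl: 
  step 15. node 0  ⊔preds=[-6,-3]  new=[-6,-5]  stable
  step 16. node 1  ⊔preds=[-6,-3]  new=[-3,4]  stable
  step 17. node 5  ⊔preds=[-6,6]  new=[-6,6]  old=[-5,6]  +wl: 
  step 18. node 2  ⊔preds=[-6,-1]  new=[-6,-3]  stable

Least fixpoint reached:
  node 0: [-6,-5]
  node 1: [-3,4]
  node 2: [-6,-3]
  node 3: [-5,6]
  node 4: [-6,-1]
  node 5: [-6,6]
  node 6: [-6,-2]
  node 7: [-6,6]

no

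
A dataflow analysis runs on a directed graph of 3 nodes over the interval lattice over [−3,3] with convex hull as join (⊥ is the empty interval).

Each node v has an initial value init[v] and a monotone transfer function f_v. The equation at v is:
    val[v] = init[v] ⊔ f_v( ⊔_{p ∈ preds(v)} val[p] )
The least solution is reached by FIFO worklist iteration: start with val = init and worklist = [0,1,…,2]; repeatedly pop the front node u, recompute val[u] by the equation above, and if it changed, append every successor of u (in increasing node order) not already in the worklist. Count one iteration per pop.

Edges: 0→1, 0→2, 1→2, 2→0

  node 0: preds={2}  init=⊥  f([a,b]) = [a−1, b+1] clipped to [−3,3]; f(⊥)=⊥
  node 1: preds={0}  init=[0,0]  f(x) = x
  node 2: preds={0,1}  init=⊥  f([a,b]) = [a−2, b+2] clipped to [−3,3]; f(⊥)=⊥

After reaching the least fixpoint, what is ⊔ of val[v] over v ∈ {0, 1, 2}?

Iteration log — 7 steps:
  step 1. node 0  ⊔preds=⊥  new=⊥  stable
  step 2. node 1  ⊔preds=⊥  new=[0,0]  stable
  step 3. node 2  ⊔preds=[0,0]  new=[-2,2]  old=⊥  +wl: 0
  step 4. node 0  ⊔preds=[-2,2]  new=[-3,3]  old=⊥  +wl: 1,2
  step 5. node 1  ⊔preds=[-3,3]  new=[-3,3]  old=[0,0]  +wl: 
  step 6. node 2  ⊔preds=[-3,3]  new=[-3,3]  old=[-2,2]  +wl: 0
  step 7. node 0  ⊔preds=[-3,3]  new=[-3,3]  stable

Least fixpoint reached:
  node 0: [-3,3]
  node 1: [-3,3]
  node 2: [-3,3]

[-3,3]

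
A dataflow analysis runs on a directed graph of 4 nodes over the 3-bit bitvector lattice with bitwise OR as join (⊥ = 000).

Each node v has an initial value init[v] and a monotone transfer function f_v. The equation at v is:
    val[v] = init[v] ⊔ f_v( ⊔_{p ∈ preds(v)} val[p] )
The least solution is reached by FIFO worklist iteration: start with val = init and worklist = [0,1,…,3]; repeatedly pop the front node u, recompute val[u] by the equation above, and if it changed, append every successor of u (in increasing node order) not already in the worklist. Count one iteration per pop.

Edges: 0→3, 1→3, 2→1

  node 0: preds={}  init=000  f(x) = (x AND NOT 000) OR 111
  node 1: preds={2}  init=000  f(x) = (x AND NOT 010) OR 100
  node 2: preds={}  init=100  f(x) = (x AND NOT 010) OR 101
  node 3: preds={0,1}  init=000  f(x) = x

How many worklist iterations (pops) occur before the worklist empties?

6

Worklist (6 pops):
  #1 pop 0: in=000 → 111 (was 000); enqueue []
  #2 pop 1: in=100 → 100 (was 000); enqueue []
  #3 pop 2: in=000 → 101 (was 100); enqueue [1]
  #4 pop 3: in=111 → 111 (was 000); enqueue []
  #5 pop 1: in=101 → 101 (was 100); enqueue [3]
  #6 pop 3: in=111 → 111 (no change)

Fixpoint:
  val[0] = 111
  val[1] = 101
  val[2] = 101
  val[3] = 111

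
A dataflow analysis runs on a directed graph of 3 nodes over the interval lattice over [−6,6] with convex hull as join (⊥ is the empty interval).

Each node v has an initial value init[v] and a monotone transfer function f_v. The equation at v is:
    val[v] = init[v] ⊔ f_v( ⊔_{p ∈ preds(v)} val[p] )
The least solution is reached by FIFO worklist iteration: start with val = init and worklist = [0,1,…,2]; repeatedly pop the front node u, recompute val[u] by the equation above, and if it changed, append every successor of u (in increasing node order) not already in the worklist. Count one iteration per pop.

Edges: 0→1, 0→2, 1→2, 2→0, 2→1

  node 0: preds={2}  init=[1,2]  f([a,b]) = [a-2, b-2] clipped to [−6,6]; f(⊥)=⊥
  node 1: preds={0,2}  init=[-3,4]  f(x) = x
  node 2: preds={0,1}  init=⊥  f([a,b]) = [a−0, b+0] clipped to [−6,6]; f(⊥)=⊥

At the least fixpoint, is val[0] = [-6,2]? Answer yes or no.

Trace (11 dequeues):
  [1] u=0 | in ⊥ | out [1,2] | ==
  [2] u=1 | in [1,2] | out [-3,4] | ==
  [3] u=2 | in [-3,4] | out [-3,4] | prev ⊥ | push {0,1}
  [4] u=0 | in [-3,4] | out [-5,2] | prev [1,2] | push {2}
  [5] u=1 | in [-5,4] | out [-5,4] | prev [-3,4] | push {}
  [6] u=2 | in [-5,4] | out [-5,4] | prev [-3,4] | push {0,1}
  [7] u=0 | in [-5,4] | out [-6,2] | prev [-5,2] | push {2}
  [8] u=1 | in [-6,4] | out [-6,4] | prev [-5,4] | push {}
  [9] u=2 | in [-6,4] | out [-6,4] | prev [-5,4] | push {0,1}
  [10] u=0 | in [-6,4] | out [-6,2] | ==
  [11] u=1 | in [-6,4] | out [-6,4] | ==

Converged values:
  [0] [-6,2]
  [1] [-6,4]
  [2] [-6,4]

yes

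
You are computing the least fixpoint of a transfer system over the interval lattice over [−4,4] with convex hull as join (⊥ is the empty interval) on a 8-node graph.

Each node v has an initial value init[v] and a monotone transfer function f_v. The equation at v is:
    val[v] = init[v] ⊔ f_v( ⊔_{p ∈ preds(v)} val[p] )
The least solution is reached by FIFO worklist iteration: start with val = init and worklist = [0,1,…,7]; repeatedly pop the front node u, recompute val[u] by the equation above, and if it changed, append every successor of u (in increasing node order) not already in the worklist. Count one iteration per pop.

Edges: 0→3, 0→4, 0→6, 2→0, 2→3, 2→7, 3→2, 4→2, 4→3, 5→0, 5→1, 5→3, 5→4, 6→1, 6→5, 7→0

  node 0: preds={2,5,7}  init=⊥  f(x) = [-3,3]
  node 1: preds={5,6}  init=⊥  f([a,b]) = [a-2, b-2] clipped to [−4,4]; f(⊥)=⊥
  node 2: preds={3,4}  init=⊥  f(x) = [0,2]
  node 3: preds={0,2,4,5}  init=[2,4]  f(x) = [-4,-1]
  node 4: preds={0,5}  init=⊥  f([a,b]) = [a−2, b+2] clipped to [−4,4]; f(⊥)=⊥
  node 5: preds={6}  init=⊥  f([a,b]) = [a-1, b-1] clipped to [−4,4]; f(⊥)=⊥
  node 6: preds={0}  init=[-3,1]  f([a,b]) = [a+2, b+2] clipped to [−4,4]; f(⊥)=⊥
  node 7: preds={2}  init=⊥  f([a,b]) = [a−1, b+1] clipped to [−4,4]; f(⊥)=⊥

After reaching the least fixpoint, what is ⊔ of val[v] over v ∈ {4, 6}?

Worklist (18 pops):
  #1 pop 0: in=⊥ → [-3,3] (was ⊥); enqueue []
  #2 pop 1: in=[-3,1] → [-4,-1] (was ⊥); enqueue []
  #3 pop 2: in=[2,4] → [0,2] (was ⊥); enqueue [0]
  #4 pop 3: in=[-3,3] → [-4,4] (was [2,4]); enqueue [2]
  #5 pop 4: in=[-3,3] → [-4,4] (was ⊥); enqueue [3]
  #6 pop 5: in=[-3,1] → [-4,0] (was ⊥); enqueue [1,4]
  #7 pop 6: in=[-3,3] → [-3,4] (was [-3,1]); enqueue [5]
  #8 pop 7: in=[0,2] → [-1,3] (was ⊥); enqueue []
  #9 pop 0: in=[-4,3] → [-3,3] (no change)
  #10 pop 2: in=[-4,4] → [0,2] (no change)
  #11 pop 3: in=[-4,4] → [-4,4] (no change)
  #12 pop 1: in=[-4,4] → [-4,2] (was [-4,-1]); enqueue []
  #13 pop 4: in=[-4,3] → [-4,4] (no change)
  #14 pop 5: in=[-3,4] → [-4,3] (was [-4,0]); enqueue [0,1,3,4]
  #15 pop 0: in=[-4,3] → [-3,3] (no change)
  #16 pop 1: in=[-4,4] → [-4,2] (no change)
  #17 pop 3: in=[-4,4] → [-4,4] (no change)
  #18 pop 4: in=[-4,3] → [-4,4] (no change)

Fixpoint:
  val[0] = [-3,3]
  val[1] = [-4,2]
  val[2] = [0,2]
  val[3] = [-4,4]
  val[4] = [-4,4]
  val[5] = [-4,3]
  val[6] = [-3,4]
  val[7] = [-1,3]

[-4,4]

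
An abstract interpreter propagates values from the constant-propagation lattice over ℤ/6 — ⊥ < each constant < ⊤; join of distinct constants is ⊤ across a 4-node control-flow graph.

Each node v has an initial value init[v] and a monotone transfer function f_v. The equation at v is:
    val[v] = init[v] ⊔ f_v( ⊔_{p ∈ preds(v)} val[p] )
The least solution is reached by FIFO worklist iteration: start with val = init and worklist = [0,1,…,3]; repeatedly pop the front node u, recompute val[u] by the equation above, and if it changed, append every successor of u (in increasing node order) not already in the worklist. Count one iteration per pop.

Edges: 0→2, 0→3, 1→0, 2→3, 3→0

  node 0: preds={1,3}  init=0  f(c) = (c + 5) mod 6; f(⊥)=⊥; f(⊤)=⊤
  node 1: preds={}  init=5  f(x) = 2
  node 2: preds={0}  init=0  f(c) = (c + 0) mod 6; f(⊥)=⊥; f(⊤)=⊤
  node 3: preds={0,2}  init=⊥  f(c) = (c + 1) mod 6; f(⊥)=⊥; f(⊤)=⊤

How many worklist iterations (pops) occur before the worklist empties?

Trace (5 dequeues):
  [1] u=0 | in 5 | out ⊤ | prev 0 | push {}
  [2] u=1 | in ⊥ | out ⊤ | prev 5 | push {0}
  [3] u=2 | in ⊤ | out ⊤ | prev 0 | push {}
  [4] u=3 | in ⊤ | out ⊤ | prev ⊥ | push {}
  [5] u=0 | in ⊤ | out ⊤ | ==

Converged values:
  [0] ⊤
  [1] ⊤
  [2] ⊤
  [3] ⊤

5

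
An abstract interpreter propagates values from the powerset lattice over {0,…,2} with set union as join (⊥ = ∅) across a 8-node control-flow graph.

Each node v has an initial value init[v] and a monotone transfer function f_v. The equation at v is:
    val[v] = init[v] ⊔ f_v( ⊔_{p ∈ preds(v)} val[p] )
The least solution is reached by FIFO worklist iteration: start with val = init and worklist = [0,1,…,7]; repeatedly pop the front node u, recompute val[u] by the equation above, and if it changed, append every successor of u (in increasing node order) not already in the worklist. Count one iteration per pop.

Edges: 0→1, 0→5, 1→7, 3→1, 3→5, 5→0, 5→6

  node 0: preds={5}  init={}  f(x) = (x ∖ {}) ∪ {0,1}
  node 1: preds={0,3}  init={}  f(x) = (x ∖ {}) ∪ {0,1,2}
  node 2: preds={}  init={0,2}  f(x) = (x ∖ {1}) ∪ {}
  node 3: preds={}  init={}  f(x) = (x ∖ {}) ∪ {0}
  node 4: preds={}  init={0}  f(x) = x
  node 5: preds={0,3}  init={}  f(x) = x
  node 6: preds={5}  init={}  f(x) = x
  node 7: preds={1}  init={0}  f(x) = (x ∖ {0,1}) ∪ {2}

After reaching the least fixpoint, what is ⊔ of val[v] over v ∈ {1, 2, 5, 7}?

{0,1,2}

Worklist (10 pops):
  #1 pop 0: in={} → {0,1} (was {}); enqueue []
  #2 pop 1: in={0,1} → {0,1,2} (was {}); enqueue []
  #3 pop 2: in={} → {0,2} (no change)
  #4 pop 3: in={} → {0} (was {}); enqueue [1]
  #5 pop 4: in={} → {0} (no change)
  #6 pop 5: in={0,1} → {0,1} (was {}); enqueue [0]
  #7 pop 6: in={0,1} → {0,1} (was {}); enqueue []
  #8 pop 7: in={0,1,2} → {0,2} (was {0}); enqueue []
  #9 pop 1: in={0,1} → {0,1,2} (no change)
  #10 pop 0: in={0,1} → {0,1} (no change)

Fixpoint:
  val[0] = {0,1}
  val[1] = {0,1,2}
  val[2] = {0,2}
  val[3] = {0}
  val[4] = {0}
  val[5] = {0,1}
  val[6] = {0,1}
  val[7] = {0,2}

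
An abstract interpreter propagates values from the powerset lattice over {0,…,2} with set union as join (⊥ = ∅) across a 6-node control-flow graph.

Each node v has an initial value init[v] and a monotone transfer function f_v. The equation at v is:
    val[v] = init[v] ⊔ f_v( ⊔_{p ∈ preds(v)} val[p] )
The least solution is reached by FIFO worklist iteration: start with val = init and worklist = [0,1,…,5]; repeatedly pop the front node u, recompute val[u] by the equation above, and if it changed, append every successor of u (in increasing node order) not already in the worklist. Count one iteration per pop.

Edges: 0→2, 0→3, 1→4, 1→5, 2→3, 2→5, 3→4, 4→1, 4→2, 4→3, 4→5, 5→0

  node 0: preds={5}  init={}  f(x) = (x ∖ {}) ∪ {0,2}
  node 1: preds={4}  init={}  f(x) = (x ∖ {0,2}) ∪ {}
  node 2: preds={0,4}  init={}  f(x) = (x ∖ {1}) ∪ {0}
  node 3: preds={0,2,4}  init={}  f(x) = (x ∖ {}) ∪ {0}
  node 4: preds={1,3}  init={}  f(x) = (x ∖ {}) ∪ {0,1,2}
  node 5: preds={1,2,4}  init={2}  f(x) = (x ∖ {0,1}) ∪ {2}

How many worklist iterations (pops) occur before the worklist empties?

11

Iteration log — 11 steps:
  step 1. node 0  ⊔preds={2}  new={0,2}  old={}  +wl: 
  step 2. node 1  ⊔preds={}  new={}  stable
  step 3. node 2  ⊔preds={0,2}  new={0,2}  old={}  +wl: 
  step 4. node 3  ⊔preds={0,2}  new={0,2}  old={}  +wl: 
  step 5. node 4  ⊔preds={0,2}  new={0,1,2}  old={}  +wl: 1,2,3
  step 6. node 5  ⊔preds={0,1,2}  new={2}  stable
  step 7. node 1  ⊔preds={0,1,2}  new={1}  old={}  +wl: 4,5
  step 8. node 2  ⊔preds={0,1,2}  new={0,2}  stable
  step 9. node 3  ⊔preds={0,1,2}  new={0,1,2}  old={0,2}  +wl: 
  step 10. node 4  ⊔preds={0,1,2}  new={0,1,2}  stable
  step 11. node 5  ⊔preds={0,1,2}  new={2}  stable

Least fixpoint reached:
  node 0: {0,2}
  node 1: {1}
  node 2: {0,2}
  node 3: {0,1,2}
  node 4: {0,1,2}
  node 5: {2}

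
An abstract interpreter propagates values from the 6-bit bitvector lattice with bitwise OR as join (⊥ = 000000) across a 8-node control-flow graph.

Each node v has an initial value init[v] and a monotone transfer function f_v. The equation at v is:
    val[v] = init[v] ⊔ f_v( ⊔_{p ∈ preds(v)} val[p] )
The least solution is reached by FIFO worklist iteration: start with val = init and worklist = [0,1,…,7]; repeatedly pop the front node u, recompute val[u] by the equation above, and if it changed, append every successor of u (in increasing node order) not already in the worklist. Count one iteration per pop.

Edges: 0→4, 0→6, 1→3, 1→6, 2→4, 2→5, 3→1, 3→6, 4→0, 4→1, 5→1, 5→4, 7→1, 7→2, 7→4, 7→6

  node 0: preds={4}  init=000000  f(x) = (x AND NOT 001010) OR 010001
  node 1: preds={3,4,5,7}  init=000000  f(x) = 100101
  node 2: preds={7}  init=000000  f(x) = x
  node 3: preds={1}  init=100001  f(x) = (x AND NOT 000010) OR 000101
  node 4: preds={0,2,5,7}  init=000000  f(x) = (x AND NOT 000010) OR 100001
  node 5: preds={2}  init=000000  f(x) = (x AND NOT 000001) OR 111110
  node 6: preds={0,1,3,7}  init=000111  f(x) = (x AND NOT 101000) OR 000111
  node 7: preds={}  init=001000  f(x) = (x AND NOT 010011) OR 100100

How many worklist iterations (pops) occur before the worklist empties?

Trace (18 dequeues):
  [1] u=0 | in 000000 | out 010001 | prev 000000 | push {}
  [2] u=1 | in 101001 | out 100101 | prev 000000 | push {}
  [3] u=2 | in 001000 | out 001000 | prev 000000 | push {}
  [4] u=3 | in 100101 | out 100101 | prev 100001 | push {1}
  [5] u=4 | in 011001 | out 111001 | prev 000000 | push {0}
  [6] u=5 | in 001000 | out 111110 | prev 000000 | push {4}
  [7] u=6 | in 111101 | out 010111 | prev 000111 | push {}
  [8] u=7 | in 000000 | out 101100 | prev 001000 | push {2,6}
  [9] u=1 | in 111111 | out 100101 | ==
  [10] u=0 | in 111001 | out 110001 | prev 010001 | push {}
  [11] u=4 | in 111111 | out 111101 | prev 111001 | push {0,1}
  [12] u=2 | in 101100 | out 101100 | prev 001000 | push {4,5}
  [13] u=6 | in 111101 | out 010111 | ==
  [14] u=0 | in 111101 | out 110101 | prev 110001 | push {6}
  [15] u=1 | in 111111 | out 100101 | ==
  [16] u=4 | in 111111 | out 111101 | ==
  [17] u=5 | in 101100 | out 111110 | ==
  [18] u=6 | in 111101 | out 010111 | ==

Converged values:
  [0] 110101
  [1] 100101
  [2] 101100
  [3] 100101
  [4] 111101
  [5] 111110
  [6] 010111
  [7] 101100

18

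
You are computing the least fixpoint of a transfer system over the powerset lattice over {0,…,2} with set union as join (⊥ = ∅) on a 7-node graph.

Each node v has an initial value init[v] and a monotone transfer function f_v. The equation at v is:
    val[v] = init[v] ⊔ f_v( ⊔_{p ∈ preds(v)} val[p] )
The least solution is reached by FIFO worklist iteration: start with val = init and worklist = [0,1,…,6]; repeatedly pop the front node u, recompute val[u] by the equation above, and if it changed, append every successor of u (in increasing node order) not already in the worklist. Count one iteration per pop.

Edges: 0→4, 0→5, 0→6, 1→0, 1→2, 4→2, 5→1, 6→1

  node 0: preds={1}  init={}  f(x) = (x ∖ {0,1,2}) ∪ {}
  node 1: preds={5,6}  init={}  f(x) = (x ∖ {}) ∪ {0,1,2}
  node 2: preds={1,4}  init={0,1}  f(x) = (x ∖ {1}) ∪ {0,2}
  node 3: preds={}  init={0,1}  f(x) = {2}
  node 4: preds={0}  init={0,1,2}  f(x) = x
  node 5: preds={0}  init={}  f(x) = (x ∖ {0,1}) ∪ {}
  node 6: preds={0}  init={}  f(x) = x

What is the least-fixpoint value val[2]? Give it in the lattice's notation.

{0,1,2}

Trace (8 dequeues):
  [1] u=0 | in {} | out {} | ==
  [2] u=1 | in {} | out {0,1,2} | prev {} | push {0}
  [3] u=2 | in {0,1,2} | out {0,1,2} | prev {0,1} | push {}
  [4] u=3 | in {} | out {0,1,2} | prev {0,1} | push {}
  [5] u=4 | in {} | out {0,1,2} | ==
  [6] u=5 | in {} | out {} | ==
  [7] u=6 | in {} | out {} | ==
  [8] u=0 | in {0,1,2} | out {} | ==

Converged values:
  [0] {}
  [1] {0,1,2}
  [2] {0,1,2}
  [3] {0,1,2}
  [4] {0,1,2}
  [5] {}
  [6] {}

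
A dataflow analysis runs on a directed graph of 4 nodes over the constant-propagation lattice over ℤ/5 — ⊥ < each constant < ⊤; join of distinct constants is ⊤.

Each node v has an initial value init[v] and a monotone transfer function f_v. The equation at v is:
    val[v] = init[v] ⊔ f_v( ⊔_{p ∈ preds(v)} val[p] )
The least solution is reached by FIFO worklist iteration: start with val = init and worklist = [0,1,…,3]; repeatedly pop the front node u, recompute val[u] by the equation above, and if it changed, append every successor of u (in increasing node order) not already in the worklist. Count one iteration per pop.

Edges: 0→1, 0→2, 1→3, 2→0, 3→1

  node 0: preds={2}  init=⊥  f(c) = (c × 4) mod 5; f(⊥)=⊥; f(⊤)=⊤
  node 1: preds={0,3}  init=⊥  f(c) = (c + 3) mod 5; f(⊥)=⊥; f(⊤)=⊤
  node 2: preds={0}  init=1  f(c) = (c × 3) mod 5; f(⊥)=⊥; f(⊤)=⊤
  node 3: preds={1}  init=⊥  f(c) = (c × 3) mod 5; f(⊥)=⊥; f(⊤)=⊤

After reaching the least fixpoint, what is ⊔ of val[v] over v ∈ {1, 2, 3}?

⊤

Iteration log — 9 steps:
  step 1. node 0  ⊔preds=1  new=4  old=⊥  +wl: 
  step 2. node 1  ⊔preds=4  new=2  old=⊥  +wl: 
  step 3. node 2  ⊔preds=4  new=⊤  old=1  +wl: 0
  step 4. node 3  ⊔preds=2  new=1  old=⊥  +wl: 1
  step 5. node 0  ⊔preds=⊤  new=⊤  old=4  +wl: 2
  step 6. node 1  ⊔preds=⊤  new=⊤  old=2  +wl: 3
  step 7. node 2  ⊔preds=⊤  new=⊤  stable
  step 8. node 3  ⊔preds=⊤  new=⊤  old=1  +wl: 1
  step 9. node 1  ⊔preds=⊤  new=⊤  stable

Least fixpoint reached:
  node 0: ⊤
  node 1: ⊤
  node 2: ⊤
  node 3: ⊤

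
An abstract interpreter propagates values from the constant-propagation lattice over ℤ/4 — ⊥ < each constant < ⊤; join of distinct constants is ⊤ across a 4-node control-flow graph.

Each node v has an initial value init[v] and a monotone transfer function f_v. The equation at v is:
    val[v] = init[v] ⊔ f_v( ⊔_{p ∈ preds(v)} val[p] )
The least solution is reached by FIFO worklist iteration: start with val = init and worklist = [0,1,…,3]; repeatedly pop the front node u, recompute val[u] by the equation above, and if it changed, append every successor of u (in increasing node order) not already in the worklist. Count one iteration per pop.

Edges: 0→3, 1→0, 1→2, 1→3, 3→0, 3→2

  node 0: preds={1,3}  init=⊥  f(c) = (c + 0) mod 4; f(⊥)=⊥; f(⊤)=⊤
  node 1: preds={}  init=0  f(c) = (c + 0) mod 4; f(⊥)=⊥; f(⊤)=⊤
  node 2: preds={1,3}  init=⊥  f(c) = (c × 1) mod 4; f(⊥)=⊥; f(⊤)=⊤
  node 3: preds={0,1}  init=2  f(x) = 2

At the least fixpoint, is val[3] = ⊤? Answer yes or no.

Iteration log — 4 steps:
  step 1. node 0  ⊔preds=⊤  new=⊤  old=⊥  +wl: 
  step 2. node 1  ⊔preds=⊥  new=0  stable
  step 3. node 2  ⊔preds=⊤  new=⊤  old=⊥  +wl: 
  step 4. node 3  ⊔preds=⊤  new=2  stable

Least fixpoint reached:
  node 0: ⊤
  node 1: 0
  node 2: ⊤
  node 3: 2

no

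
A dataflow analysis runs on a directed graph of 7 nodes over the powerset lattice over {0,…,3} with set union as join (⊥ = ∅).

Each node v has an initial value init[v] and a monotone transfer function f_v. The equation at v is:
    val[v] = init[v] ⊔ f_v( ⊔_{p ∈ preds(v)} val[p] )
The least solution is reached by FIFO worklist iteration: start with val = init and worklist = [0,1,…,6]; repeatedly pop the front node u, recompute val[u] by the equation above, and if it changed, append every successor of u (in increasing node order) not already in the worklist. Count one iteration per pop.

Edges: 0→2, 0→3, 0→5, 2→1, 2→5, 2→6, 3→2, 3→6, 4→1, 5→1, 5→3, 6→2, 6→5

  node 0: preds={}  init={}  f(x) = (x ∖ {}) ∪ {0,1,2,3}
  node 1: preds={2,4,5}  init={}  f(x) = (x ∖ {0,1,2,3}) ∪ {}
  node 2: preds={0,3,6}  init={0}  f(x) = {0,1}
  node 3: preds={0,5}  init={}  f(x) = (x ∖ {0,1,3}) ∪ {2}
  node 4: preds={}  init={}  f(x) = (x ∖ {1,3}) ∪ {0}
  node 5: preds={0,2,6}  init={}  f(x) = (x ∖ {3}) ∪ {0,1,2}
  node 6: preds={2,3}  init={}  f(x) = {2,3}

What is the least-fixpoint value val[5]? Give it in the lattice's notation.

{0,1,2}

Trace (11 dequeues):
  [1] u=0 | in {} | out {0,1,2,3} | prev {} | push {}
  [2] u=1 | in {0} | out {} | ==
  [3] u=2 | in {0,1,2,3} | out {0,1} | prev {0} | push {1}
  [4] u=3 | in {0,1,2,3} | out {2} | prev {} | push {2}
  [5] u=4 | in {} | out {0} | prev {} | push {}
  [6] u=5 | in {0,1,2,3} | out {0,1,2} | prev {} | push {3}
  [7] u=6 | in {0,1,2} | out {2,3} | prev {} | push {5}
  [8] u=1 | in {0,1,2} | out {} | ==
  [9] u=2 | in {0,1,2,3} | out {0,1} | ==
  [10] u=3 | in {0,1,2,3} | out {2} | ==
  [11] u=5 | in {0,1,2,3} | out {0,1,2} | ==

Converged values:
  [0] {0,1,2,3}
  [1] {}
  [2] {0,1}
  [3] {2}
  [4] {0}
  [5] {0,1,2}
  [6] {2,3}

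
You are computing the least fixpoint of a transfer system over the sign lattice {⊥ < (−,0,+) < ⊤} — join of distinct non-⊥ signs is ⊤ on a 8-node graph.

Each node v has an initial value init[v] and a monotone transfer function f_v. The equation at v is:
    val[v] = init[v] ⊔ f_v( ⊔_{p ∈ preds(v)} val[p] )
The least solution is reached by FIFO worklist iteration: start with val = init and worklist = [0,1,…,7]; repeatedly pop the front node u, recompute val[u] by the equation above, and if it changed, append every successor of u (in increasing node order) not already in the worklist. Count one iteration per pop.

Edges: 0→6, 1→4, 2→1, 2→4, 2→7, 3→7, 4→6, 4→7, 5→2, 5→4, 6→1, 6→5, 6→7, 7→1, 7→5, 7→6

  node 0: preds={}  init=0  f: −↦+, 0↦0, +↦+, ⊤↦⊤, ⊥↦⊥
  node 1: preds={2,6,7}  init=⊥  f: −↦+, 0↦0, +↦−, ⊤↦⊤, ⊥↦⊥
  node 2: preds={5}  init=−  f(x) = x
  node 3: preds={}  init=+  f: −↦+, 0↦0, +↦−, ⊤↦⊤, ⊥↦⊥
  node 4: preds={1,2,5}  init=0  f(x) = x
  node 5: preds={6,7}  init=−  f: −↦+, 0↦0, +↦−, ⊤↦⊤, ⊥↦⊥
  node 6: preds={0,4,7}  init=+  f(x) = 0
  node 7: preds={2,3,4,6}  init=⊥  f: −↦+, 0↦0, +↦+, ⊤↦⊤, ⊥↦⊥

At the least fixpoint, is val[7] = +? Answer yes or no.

no

Iteration log — 15 steps:
  step 1. node 0  ⊔preds=⊥  new=0  stable
  step 2. node 1  ⊔preds=⊤  new=⊤  old=⊥  +wl: 
  step 3. node 2  ⊔preds=−  new=−  stable
  step 4. node 3  ⊔preds=⊥  new=+  stable
  step 5. node 4  ⊔preds=⊤  new=⊤  old=0  +wl: 
  step 6. node 5  ⊔preds=+  new=−  stable
  step 7. node 6  ⊔preds=⊤  new=⊤  old=+  +wl: 1,5
  step 8. node 7  ⊔preds=⊤  new=⊤  old=⊥  +wl: 6
  step 9. node 1  ⊔preds=⊤  new=⊤  stable
  step 10. node 5  ⊔preds=⊤  new=⊤  old=−  +wl: 2,4
  step 11. node 6  ⊔preds=⊤  new=⊤  stable
  step 12. node 2  ⊔preds=⊤  new=⊤  old=−  +wl: 1,7
  step 13. node 4  ⊔preds=⊤  new=⊤  stable
  step 14. node 1  ⊔preds=⊤  new=⊤  stable
  step 15. node 7  ⊔preds=⊤  new=⊤  stable

Least fixpoint reached:
  node 0: 0
  node 1: ⊤
  node 2: ⊤
  node 3: +
  node 4: ⊤
  node 5: ⊤
  node 6: ⊤
  node 7: ⊤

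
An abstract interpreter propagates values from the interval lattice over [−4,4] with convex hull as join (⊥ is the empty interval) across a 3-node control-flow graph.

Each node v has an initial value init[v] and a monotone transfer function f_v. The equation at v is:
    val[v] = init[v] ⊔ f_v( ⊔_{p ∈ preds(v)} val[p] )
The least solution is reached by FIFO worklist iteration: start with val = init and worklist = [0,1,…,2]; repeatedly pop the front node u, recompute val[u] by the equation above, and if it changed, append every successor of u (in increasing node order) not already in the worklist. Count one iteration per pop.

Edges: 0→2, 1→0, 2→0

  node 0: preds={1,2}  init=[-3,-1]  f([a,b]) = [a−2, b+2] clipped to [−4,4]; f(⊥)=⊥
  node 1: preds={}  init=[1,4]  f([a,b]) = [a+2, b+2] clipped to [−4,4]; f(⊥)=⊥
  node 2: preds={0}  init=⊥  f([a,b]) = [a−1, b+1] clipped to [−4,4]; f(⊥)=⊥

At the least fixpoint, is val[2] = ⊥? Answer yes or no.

no

Trace (5 dequeues):
  [1] u=0 | in [1,4] | out [-3,4] | prev [-3,-1] | push {}
  [2] u=1 | in ⊥ | out [1,4] | ==
  [3] u=2 | in [-3,4] | out [-4,4] | prev ⊥ | push {0}
  [4] u=0 | in [-4,4] | out [-4,4] | prev [-3,4] | push {2}
  [5] u=2 | in [-4,4] | out [-4,4] | ==

Converged values:
  [0] [-4,4]
  [1] [1,4]
  [2] [-4,4]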